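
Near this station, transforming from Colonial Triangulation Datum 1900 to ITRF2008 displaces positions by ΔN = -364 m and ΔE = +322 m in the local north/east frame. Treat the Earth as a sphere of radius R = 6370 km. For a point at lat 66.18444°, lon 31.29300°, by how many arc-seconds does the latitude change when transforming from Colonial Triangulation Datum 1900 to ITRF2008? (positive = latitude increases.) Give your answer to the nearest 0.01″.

On a sphere of radius R, 1 rad of latitude = R, so Δφ = ΔN / R = -364.0 / 6370000 = -5.7143e-05 rad = -11.787″.

Δφ = -11.79″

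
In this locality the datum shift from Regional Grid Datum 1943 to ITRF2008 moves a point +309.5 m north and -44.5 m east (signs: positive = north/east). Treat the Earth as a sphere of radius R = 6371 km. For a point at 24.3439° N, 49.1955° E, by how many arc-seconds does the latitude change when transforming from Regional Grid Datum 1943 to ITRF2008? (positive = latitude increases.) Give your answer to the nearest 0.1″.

On a sphere of radius R, 1 rad of latitude = R, so Δφ = ΔN / R = 309.5 / 6371000 = 4.8580e-05 rad = 10.020″.

Δφ = 10.0″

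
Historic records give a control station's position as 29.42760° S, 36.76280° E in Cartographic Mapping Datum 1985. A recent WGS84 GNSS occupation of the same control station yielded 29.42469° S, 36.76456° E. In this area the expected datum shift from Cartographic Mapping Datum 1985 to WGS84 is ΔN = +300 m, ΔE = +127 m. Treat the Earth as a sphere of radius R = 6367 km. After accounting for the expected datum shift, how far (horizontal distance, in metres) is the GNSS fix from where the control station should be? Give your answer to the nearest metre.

Observed coordinate differences: Δφ = +0.00291°, Δλ = +0.00176°.
Converting to metres (1° lat = 111125 m, cos φ = 0.870977): observed ΔN = 323.4 m, observed ΔE = 170.3 m.
Subtracting the expected shift leaves a residual of 323.4 − (300) = 23.4 m north and 170.3 − (127) = 43.3 m east.
Residual distance = √(23.4² + 43.3²) = 49.2 m.

49 m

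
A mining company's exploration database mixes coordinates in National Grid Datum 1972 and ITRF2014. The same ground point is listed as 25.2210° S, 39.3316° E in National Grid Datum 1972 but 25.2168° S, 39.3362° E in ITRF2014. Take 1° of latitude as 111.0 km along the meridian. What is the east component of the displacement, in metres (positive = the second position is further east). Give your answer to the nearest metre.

Δφ = -25.2168° − -25.2210° = +0.0042°; Δλ = 39.3362° − 39.3316° = +0.0046°.
ΔN = Δφ × 111000 = 466.2 m; ΔE = Δλ × 111000 × cos(-25.2210°) = +0.0046 × 111000 × 0.904671 = 461.9 m.

ΔE = 462 m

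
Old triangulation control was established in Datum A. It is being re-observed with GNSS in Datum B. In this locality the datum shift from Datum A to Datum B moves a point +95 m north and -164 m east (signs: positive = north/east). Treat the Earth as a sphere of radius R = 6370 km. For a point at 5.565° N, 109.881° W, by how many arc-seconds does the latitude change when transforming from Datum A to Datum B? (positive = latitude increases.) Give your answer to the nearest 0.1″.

Δφ = 3.1″

On a sphere of radius R, 1 rad of latitude = R, so Δφ = ΔN / R = 95.0 / 6370000 = 1.4914e-05 rad = 3.076″.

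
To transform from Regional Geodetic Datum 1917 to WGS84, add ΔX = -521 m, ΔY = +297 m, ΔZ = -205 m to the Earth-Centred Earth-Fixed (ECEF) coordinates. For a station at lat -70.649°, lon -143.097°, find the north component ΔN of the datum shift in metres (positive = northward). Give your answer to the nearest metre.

ΔN = 157 m

The local north axis is (−sin φ cos λ, −sin φ sin λ, cos φ), giving ΔN = 393.083 − 168.262 − 67.928 = 156.89 m.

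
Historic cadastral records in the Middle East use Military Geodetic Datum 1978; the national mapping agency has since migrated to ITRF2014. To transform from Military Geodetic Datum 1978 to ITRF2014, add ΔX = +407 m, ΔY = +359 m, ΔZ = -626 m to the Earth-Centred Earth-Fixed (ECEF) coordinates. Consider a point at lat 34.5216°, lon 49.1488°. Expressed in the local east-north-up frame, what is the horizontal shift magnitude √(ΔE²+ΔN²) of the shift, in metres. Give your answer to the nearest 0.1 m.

823.8 m

At φ = 34.5216°, λ = 49.1488°: sin φ = 0.566717, cos φ = 0.823913, sin λ = 0.756411, cos λ = 0.654097.
ΔE = −sin λ·ΔX + cos λ·ΔY = −(0.756411)·(407) + (0.654097)·(359) = -73.04 m.
ΔN = −sin φ cos λ·ΔX − sin φ sin λ·ΔY + cos φ·ΔZ = −(0.566717)(0.654097)(407) − (0.566717)(0.756411)(359) + (0.823913)(-626) = -820.53 m.
Horizontal magnitude = √(ΔE² + ΔN²) = √((-73.04)² + (-820.53)²) = 823.78 m.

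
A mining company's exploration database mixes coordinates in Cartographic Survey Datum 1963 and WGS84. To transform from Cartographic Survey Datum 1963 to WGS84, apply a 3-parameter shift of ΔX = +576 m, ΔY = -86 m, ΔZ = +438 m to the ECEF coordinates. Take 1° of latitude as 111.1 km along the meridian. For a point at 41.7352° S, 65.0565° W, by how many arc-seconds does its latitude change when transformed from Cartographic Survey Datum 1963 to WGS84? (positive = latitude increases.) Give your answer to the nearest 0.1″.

sin φ = -0.665689, cos φ = 0.746229, sin λ = -0.906724, cos λ = 0.421724.
North component: ΔN = −sin φ cos λ·ΔX − sin φ sin λ·ΔY + cos φ·ΔZ = −(-0.665689)(0.421724)(576) − (-0.665689)(-0.906724)(-86) + (0.746229)(438) = 540.46 m.
1° of latitude spans 111100 m, so Δφ = 540.46 / 111100 × 3600 = 17.513″.

Δφ = 17.5″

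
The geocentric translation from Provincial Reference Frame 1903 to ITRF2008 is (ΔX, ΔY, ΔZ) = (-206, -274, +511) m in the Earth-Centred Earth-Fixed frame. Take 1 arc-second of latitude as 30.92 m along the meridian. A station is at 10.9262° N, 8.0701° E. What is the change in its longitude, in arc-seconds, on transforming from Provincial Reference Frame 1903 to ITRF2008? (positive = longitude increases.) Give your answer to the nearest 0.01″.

Δλ = -7.98″

sin φ = 0.189544, cos φ = 0.981872, sin λ = 0.140385, cos λ = 0.990097.
East component: ΔE = −sin λ·ΔX + cos λ·ΔY = −(0.140385)(-206) + (0.990097)(-274) = -242.37 m.
1° of latitude spans 3600 × 30.92 = 111312 m; at latitude φ, 1° of longitude spans that × cos φ = 109294.2 m, so Δλ = -242.37 / 109294.2 × 3600 = -7.983″.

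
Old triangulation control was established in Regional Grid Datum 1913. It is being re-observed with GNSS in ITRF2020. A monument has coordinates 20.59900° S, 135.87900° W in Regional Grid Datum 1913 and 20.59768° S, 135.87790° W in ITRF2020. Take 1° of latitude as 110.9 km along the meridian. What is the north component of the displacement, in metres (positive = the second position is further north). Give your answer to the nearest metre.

Δφ = -20.59768° − -20.59900° = +0.00132°; Δλ = -135.87790° − -135.87900° = +0.00110°.
ΔN = Δφ × 110900 = 146.4 m; ΔE = Δλ × 110900 × cos(-20.59900°) = +0.00110 × 110900 × 0.936066 = 114.2 m.

ΔN = 146 m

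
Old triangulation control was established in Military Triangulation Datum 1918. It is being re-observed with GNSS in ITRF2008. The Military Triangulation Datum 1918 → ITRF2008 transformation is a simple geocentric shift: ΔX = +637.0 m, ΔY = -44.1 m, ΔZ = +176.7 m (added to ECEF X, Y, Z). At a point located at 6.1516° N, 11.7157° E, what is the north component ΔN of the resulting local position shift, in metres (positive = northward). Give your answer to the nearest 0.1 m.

At φ = 6.1516°, λ = 11.7157°: sin φ = 0.107160, cos φ = 0.994242, sin λ = 0.203056, cos λ = 0.979167.
ΔN = −sin φ cos λ·ΔX − sin φ sin λ·ΔY + cos φ·ΔZ = −(0.107160)(0.979167)(637.0) − (0.107160)(0.203056)(-44.1) + (0.994242)(176.7) = 109.80 m.

ΔN = 109.8 m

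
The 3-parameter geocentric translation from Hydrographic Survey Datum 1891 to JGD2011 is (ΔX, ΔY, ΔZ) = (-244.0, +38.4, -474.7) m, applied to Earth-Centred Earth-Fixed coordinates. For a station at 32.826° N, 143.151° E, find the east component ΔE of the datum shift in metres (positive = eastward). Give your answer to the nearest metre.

At φ = 32.826°, λ = 143.151°: sin φ = 0.542090, cos φ = 0.840321, sin λ = 0.599708, cos λ = -0.800219.
ΔE = −sin λ·ΔX + cos λ·ΔY = −(0.599708)·(-244.0) + (-0.800219)·(38.4) = 115.60 m.

ΔE = 116 m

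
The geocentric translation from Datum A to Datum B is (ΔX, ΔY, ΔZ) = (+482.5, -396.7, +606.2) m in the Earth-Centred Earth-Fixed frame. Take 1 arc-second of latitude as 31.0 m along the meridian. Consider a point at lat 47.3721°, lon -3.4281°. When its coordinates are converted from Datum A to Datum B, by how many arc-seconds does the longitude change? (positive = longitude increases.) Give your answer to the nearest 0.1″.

Δλ = -17.5″

sin φ = 0.735767, cos φ = 0.677234, sin λ = -0.059796, cos λ = 0.998211.
East component: ΔE = −sin λ·ΔX + cos λ·ΔY = −(-0.059796)(482.5) + (0.998211)(-396.7) = -367.14 m.
1° of latitude spans 3600 × 31.00 = 111600 m; at latitude φ, 1° of longitude spans that × cos φ = 75579.4 m, so Δλ = -367.14 / 75579.4 × 3600 = -17.488″.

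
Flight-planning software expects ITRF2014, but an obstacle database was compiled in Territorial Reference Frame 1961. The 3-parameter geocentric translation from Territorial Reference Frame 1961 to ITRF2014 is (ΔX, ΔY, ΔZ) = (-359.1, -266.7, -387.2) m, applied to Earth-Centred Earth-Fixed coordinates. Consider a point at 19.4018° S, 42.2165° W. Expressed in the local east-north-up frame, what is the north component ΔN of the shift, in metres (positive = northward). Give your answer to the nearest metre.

ΔN = -394 m

At φ = -19.4018°, λ = -42.2165°: sin φ = -0.332191, cos φ = 0.943212, sin λ = -0.671934, cos λ = 0.740611.
ΔN = −sin φ cos λ·ΔX − sin φ sin λ·ΔY + cos φ·ΔZ = −(-0.332191)(0.740611)(-359.1) − (-0.332191)(-0.671934)(-266.7) + (0.943212)(-387.2) = -394.03 m.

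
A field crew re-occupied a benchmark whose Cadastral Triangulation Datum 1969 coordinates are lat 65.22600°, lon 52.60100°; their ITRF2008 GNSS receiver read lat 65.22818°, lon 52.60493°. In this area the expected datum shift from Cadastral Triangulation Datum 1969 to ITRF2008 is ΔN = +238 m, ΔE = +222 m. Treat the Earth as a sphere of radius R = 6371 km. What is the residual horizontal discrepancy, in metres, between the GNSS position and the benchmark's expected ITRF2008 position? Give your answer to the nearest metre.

39 m

Observed coordinate differences: Δφ = +0.00218°, Δλ = +0.00393°.
Converting to metres (1° lat = 111195 m, cos φ = 0.419040): observed ΔN = 242.4 m, observed ΔE = 183.1 m.
Subtracting the expected shift leaves a residual of 242.4 − (238) = 4.4 m north and 183.1 − (222) = -38.9 m east.
Residual distance = √(4.4² + (-38.9)²) = 39.1 m.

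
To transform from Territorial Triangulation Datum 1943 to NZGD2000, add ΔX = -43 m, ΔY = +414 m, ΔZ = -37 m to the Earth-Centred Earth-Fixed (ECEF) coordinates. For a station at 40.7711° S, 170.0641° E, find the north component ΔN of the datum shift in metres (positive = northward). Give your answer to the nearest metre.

ΔN = 46 m

The local north axis is (−sin φ cos λ, −sin φ sin λ, cos φ), giving ΔN = 27.659 + 46.649 − 28.021 = 46.29 m.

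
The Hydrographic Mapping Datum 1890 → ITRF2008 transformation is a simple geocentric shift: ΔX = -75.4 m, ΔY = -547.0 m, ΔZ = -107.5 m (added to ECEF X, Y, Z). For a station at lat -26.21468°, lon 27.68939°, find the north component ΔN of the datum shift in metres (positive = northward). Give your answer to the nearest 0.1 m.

The local north axis is (−sin φ cos λ, −sin φ sin λ, cos φ), giving ΔN = -29.493 − 112.280 − 96.443 = -238.22 m.

ΔN = -238.2 m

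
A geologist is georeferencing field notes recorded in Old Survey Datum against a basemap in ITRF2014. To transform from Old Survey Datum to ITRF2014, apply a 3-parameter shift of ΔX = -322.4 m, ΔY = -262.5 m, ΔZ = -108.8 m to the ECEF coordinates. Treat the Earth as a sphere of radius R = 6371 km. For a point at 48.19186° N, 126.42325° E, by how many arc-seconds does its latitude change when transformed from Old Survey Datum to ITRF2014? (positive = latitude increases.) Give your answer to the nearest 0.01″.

sin φ = 0.745381, cos φ = 0.666638, sin λ = 0.804653, cos λ = -0.593745.
North component: ΔN = −sin φ cos λ·ΔX − sin φ sin λ·ΔY + cos φ·ΔZ = −(0.745381)(-0.593745)(-322.4) − (0.745381)(0.804653)(-262.5) + (0.666638)(-108.8) = -57.77 m.
1° of latitude spans πR/180 = 111195 m, so Δφ = -57.77 / 111195 × 3600 = -1.870″.

Δφ = -1.87″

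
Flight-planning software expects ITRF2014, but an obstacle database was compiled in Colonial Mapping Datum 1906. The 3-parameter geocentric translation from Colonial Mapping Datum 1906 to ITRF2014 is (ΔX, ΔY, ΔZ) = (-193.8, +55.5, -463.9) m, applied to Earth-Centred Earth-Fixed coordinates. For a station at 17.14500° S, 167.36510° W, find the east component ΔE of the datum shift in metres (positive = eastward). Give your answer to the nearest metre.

The local east axis at (φ, λ) is (−sin λ, cos λ, 0), so ΔE = −sin(-167.36510°)·(-193.8) + cos(-167.36510°)·55.5 = -96.55 m.

ΔE = -97 m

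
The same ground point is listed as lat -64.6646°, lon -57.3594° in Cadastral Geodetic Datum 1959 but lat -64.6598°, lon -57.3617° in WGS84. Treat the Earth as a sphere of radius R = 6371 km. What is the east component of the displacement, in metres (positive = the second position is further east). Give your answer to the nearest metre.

Δφ = -64.6598° − -64.6646° = +0.0048°; Δλ = -57.3617° − -57.3594° = -0.0023°.
1° along a meridian = πR/180 = 111195 m.
ΔN = Δφ × 111195 = 533.7 m; ΔE = Δλ × 111195 × cos(-64.6646°) = -0.0023 × 111195 × 0.427916 = -109.4 m.

ΔE = -109 m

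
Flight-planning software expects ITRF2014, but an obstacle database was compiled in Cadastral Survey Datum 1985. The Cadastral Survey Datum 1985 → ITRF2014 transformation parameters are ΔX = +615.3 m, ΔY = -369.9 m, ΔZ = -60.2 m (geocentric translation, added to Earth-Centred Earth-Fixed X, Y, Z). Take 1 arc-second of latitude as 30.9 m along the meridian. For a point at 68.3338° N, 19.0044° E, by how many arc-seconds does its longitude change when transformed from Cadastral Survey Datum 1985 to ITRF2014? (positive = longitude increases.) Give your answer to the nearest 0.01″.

Δλ = -48.22″

sin φ = 0.929351, cos φ = 0.369199, sin λ = 0.325641, cos λ = 0.945494.
East component: ΔE = −sin λ·ΔX + cos λ·ΔY = −(0.325641)(615.3) + (0.945494)(-369.9) = -550.10 m.
1° of latitude spans 3600 × 30.90 = 111240 m; at latitude φ, 1° of longitude spans that × cos φ = 41069.6 m, so Δλ = -550.10 / 41069.6 × 3600 = -48.220″.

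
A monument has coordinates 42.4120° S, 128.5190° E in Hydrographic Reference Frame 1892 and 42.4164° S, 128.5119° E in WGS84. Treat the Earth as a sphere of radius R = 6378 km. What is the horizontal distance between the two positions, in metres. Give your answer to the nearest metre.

762 m

Δφ = -42.4164° − -42.4120° = -0.0044°; Δλ = 128.5119° − 128.5190° = -0.0071°.
1° along a meridian = πR/180 = 111317 m.
ΔN = Δφ × 111317 = -489.8 m; ΔE = Δλ × 111317 × cos(-42.4120°) = -0.0071 × 111317 × 0.738314 = -583.5 m.
Distance = √(ΔE² + ΔN²) = √((-583.5)² + (-489.8)²) = 761.8 m.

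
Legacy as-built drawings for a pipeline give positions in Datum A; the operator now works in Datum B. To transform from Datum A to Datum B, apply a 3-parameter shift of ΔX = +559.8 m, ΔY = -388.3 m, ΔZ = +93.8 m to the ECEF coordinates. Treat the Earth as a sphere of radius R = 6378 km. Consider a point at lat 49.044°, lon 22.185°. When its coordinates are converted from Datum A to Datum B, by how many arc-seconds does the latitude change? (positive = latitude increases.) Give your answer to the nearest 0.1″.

sin φ = 0.755213, cos φ = 0.655479, sin λ = 0.377598, cos λ = 0.925969.
North component: ΔN = −sin φ cos λ·ΔX − sin φ sin λ·ΔY + cos φ·ΔZ = −(0.755213)(0.925969)(559.8) − (0.755213)(0.377598)(-388.3) + (0.655479)(93.8) = -219.26 m.
1° of latitude spans πR/180 = 111317 m, so Δφ = -219.26 / 111317 × 3600 = -7.091″.

Δφ = -7.1″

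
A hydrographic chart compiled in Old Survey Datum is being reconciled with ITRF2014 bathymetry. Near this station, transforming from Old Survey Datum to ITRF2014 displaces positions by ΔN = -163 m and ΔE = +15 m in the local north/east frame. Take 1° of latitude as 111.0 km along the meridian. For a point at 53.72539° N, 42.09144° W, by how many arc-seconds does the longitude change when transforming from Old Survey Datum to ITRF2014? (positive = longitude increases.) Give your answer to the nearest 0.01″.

Δλ = 0.82″

At latitude 53.72539°, cos φ = 0.591656.
1° of longitude at this latitude = 111.0 × cos φ = 65.67 km, so Δλ = 15.0 / 65673.8 = 0.0002284° = 0.822″.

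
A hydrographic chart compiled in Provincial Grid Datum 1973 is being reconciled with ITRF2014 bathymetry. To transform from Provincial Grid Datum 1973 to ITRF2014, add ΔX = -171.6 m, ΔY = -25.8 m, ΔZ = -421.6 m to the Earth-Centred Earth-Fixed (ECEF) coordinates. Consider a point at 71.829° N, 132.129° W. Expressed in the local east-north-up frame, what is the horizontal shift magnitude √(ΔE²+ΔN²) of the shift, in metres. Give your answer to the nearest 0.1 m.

At φ = 71.829°, λ = -132.129°: sin φ = 0.950130, cos φ = 0.311854, sin λ = -0.741636, cos λ = -0.670802.
ΔE = −sin λ·ΔX + cos λ·ΔY = −(-0.741636)·(-171.6) + (-0.670802)·(-25.8) = -109.96 m.
ΔN = −sin φ cos λ·ΔX − sin φ sin λ·ΔY + cos φ·ΔZ = −(0.950130)(-0.670802)(-171.6) − (0.950130)(-0.741636)(-25.8) + (0.311854)(-421.6) = -259.03 m.
Horizontal magnitude = √(ΔE² + ΔN²) = √((-109.96)² + (-259.03)²) = 281.40 m.

281.4 m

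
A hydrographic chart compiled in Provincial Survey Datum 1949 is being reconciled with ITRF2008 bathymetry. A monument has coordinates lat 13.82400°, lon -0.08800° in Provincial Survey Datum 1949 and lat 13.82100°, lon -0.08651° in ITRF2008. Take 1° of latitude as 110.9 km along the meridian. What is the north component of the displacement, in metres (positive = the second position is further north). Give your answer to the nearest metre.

Δφ = 13.82100° − 13.82400° = -0.00300°; Δλ = -0.08651° − -0.08800° = +0.00149°.
ΔN = Δφ × 110900 = -332.7 m; ΔE = Δλ × 110900 × cos(13.82400°) = +0.00149 × 110900 × 0.971034 = 160.5 m.

ΔN = -333 m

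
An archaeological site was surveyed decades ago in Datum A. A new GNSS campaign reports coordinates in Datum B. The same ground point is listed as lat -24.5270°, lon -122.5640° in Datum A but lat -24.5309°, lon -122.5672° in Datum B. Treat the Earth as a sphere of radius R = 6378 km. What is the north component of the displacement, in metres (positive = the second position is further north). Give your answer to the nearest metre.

Δφ = -24.5309° − -24.5270° = -0.0039°; Δλ = -122.5672° − -122.5640° = -0.0032°.
1° along a meridian = πR/180 = 111317 m.
ΔN = Δφ × 111317 = -434.1 m; ΔE = Δλ × 111317 × cos(-24.5270°) = -0.0032 × 111317 × 0.909766 = -324.1 m.

ΔN = -434 m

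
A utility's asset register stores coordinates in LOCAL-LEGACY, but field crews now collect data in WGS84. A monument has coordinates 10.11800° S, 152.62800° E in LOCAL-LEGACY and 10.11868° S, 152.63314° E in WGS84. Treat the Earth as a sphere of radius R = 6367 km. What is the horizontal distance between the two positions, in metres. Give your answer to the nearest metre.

Δφ = -10.11868° − -10.11800° = -0.00068°; Δλ = 152.63314° − 152.62800° = +0.00514°.
1° along a meridian = πR/180 = 111125 m.
ΔN = Δφ × 111125 = -75.6 m; ΔE = Δλ × 111125 × cos(-10.11800°) = +0.00514 × 111125 × 0.984448 = 562.3 m.
Distance = √(ΔE² + ΔN²) = √(562.3² + (-75.6)²) = 567.4 m.

567 m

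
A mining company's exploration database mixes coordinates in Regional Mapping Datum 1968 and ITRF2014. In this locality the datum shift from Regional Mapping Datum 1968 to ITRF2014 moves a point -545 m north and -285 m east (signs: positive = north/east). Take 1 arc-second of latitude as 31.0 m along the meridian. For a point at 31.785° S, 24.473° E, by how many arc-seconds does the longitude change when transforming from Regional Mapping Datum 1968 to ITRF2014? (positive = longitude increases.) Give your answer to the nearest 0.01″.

At latitude -31.785°, cos φ = 0.850031.
1″ of longitude at this latitude = 31.00 × cos φ = 26.3509 m, so Δλ = -285.0 / 26.3509 = -10.816″.

Δλ = -10.82″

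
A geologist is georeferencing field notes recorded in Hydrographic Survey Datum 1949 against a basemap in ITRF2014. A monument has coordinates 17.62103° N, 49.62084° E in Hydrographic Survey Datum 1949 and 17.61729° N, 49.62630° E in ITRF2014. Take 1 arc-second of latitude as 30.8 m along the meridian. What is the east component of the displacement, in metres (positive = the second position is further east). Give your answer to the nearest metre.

Δφ = 17.61729° − 17.62103° = -0.00374°; Δλ = 49.62630° − 49.62084° = +0.00546°.
1° of latitude = 3600 × 30.80 = 110880 m.
ΔN = Δφ × 110880 = -414.7 m; ΔE = Δλ × 110880 × cos(17.62103°) = +0.00546 × 110880 × 0.953080 = 577.0 m.

ΔE = 577 m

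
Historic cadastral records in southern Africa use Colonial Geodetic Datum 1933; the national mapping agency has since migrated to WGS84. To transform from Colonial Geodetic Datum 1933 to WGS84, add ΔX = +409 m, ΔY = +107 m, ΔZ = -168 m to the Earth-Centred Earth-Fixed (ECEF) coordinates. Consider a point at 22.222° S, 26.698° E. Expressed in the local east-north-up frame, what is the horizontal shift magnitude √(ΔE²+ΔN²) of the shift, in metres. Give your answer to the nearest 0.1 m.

The local east axis at (φ, λ) is (−sin λ, cos λ, 0), so ΔE = −sin(26.698°)·409 + cos(26.698°)·107 = -88.17 m.
The local north axis is (−sin φ cos λ, −sin φ sin λ, cos φ), giving ΔN = 138.191 + 18.181 − 155.522 = 0.85 m.
Horizontal magnitude = √(ΔE² + ΔN²) = √((-88.17)² + 0.85²) = 88.17 m.

88.2 m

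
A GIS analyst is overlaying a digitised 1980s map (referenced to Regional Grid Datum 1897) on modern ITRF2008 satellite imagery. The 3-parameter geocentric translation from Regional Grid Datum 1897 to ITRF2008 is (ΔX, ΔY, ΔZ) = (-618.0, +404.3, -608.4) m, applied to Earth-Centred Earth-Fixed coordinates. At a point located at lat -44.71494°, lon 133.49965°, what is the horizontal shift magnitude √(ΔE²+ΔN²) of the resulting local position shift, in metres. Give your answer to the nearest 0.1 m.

185.1 m

The local east axis at (φ, λ) is (−sin λ, cos λ, 0), so ΔE = −sin(133.49965°)·(-618.0) + cos(133.49965°)·404.3 = 169.98 m.
The local north axis is (−sin φ cos λ, −sin φ sin λ, cos φ), giving ΔN = 299.303 + 206.339 − 432.339 = 73.30 m.
Horizontal magnitude = √(ΔE² + ΔN²) = √(169.98² + 73.30²) = 185.12 m.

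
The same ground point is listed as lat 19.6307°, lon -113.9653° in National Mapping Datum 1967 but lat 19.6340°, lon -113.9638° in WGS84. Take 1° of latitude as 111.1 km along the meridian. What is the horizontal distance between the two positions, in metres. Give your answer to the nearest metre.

399 m

Δφ = 19.6340° − 19.6307° = +0.0033°; Δλ = -113.9638° − -113.9653° = +0.0015°.
ΔN = Δφ × 111100 = 366.6 m; ΔE = Δλ × 111100 × cos(19.6307°) = +0.0015 × 111100 × 0.941878 = 157.0 m.
Distance = √(ΔE² + ΔN²) = √(157.0² + 366.6²) = 398.8 m.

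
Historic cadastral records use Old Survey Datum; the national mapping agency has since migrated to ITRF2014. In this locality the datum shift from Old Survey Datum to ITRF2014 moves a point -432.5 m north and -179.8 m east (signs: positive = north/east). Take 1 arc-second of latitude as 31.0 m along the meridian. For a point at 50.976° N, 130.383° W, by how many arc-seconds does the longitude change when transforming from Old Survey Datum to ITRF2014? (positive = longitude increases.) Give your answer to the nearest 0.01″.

At latitude 50.976°, cos φ = 0.629646.
1″ of longitude at this latitude = 31.00 × cos φ = 19.5190 m, so Δλ = -179.8 / 19.5190 = -9.212″.

Δλ = -9.21″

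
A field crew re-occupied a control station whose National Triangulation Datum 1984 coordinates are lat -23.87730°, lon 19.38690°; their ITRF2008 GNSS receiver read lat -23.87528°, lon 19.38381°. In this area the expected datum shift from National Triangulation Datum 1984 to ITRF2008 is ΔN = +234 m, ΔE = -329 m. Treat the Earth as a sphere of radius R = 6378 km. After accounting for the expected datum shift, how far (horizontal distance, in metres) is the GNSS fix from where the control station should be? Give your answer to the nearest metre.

17 m

Observed coordinate differences: Δφ = +0.00202°, Δλ = -0.00309°.
Converting to metres (1° lat = 111317 m, cos φ = 0.914414): observed ΔN = 224.9 m, observed ΔE = -314.5 m.
Subtracting the expected shift leaves a residual of 224.9 − (234) = -9.1 m north and -314.5 − (-329) = 14.5 m east.
Residual distance = √((-9.1)² + 14.5²) = 17.1 m.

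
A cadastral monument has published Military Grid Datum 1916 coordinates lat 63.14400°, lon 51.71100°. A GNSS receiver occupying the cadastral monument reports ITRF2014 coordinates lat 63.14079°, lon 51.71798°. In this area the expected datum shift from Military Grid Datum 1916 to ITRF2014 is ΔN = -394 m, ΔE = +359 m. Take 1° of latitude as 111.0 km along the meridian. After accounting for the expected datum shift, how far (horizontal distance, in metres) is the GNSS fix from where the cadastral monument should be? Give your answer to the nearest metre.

Observed coordinate differences: Δφ = -0.00321°, Δλ = +0.00698°.
Converting to metres (1° lat = 111000 m, cos φ = 0.451750): observed ΔN = -356.3 m, observed ΔE = 350.0 m.
Subtracting the expected shift leaves a residual of -356.3 − (-394) = 37.7 m north and 350.0 − (359) = -9.0 m east.
Residual distance = √(37.7² + (-9.0)²) = 38.7 m.

39 m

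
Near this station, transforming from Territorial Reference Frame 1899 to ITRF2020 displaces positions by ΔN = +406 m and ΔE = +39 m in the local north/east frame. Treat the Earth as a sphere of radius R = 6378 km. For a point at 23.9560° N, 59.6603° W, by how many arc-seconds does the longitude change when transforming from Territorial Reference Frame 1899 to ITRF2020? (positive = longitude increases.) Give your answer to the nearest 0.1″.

Δλ = 1.4″

At latitude 23.9560°, cos φ = 0.913858.
One radian of longitude at latitude φ spans R cos φ, so Δλ = ΔE / (R cos φ) = 39.0 / (6378000 × 0.913858) = 6.6912e-06 rad = 1.380″.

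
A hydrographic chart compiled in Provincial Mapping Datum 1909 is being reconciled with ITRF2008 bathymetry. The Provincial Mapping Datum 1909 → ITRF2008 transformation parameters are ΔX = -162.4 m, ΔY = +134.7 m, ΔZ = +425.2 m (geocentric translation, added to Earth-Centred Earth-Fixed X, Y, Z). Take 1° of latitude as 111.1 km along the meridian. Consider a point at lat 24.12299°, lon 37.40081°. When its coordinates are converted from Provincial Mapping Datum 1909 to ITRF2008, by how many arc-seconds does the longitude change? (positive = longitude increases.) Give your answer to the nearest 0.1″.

sin φ = 0.408697, cos φ = 0.912670, sin λ = 0.607387, cos λ = 0.794406.
East component: ΔE = −sin λ·ΔX + cos λ·ΔY = −(0.607387)(-162.4) + (0.794406)(134.7) = 205.65 m.
1° of latitude spans 111100 m; at latitude φ, 1° of longitude spans that × cos φ = 101397.7 m, so Δλ = 205.65 / 101397.7 × 3600 = 7.301″.

Δλ = 7.3″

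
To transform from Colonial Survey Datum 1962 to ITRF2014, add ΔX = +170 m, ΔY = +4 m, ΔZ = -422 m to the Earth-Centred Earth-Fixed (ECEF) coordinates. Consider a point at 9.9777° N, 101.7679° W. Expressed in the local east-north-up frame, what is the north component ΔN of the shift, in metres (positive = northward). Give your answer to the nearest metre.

ΔN = -409 m

The local north axis is (−sin φ cos λ, −sin φ sin λ, cos φ), giving ΔN = 6.007 + 0.678 − 415.617 = -408.93 m.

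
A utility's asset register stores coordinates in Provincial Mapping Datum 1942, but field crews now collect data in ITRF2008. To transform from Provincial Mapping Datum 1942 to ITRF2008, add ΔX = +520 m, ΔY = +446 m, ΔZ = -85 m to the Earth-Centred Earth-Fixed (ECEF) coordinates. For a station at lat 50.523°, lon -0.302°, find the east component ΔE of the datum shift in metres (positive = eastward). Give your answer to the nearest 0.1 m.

ΔE = 448.7 m

The local east axis at (φ, λ) is (−sin λ, cos λ, 0), so ΔE = −sin(-0.302°)·520 + cos(-0.302°)·446 = 448.73 m.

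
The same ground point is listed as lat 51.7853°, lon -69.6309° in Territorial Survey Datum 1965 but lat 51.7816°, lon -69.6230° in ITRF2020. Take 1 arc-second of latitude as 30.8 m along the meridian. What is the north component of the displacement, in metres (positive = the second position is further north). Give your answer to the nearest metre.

Δφ = 51.7816° − 51.7853° = -0.0037°; Δλ = -69.6230° − -69.6309° = +0.0079°.
1° of latitude = 3600 × 30.80 = 110880 m.
ΔN = Δφ × 110880 = -410.3 m; ΔE = Δλ × 110880 × cos(51.7853°) = +0.0079 × 110880 × 0.618610 = 541.9 m.

ΔN = -410 m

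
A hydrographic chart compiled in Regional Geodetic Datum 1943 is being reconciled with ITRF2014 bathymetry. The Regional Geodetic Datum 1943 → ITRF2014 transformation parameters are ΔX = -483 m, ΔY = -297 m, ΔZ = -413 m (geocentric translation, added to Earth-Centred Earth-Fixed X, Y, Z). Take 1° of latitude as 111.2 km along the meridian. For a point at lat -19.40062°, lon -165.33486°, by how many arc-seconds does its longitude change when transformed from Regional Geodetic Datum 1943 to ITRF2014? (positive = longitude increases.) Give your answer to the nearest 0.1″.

sin φ = -0.332171, cos φ = 0.943219, sin λ = -0.253169, cos λ = -0.967422.
East component: ΔE = −sin λ·ΔX + cos λ·ΔY = −(-0.253169)(-483) + (-0.967422)(-297) = 165.04 m.
1° of latitude spans 111200 m; at latitude φ, 1° of longitude spans that × cos φ = 104886.0 m, so Δλ = 165.04 / 104886.0 × 3600 = 5.665″.

Δλ = 5.7″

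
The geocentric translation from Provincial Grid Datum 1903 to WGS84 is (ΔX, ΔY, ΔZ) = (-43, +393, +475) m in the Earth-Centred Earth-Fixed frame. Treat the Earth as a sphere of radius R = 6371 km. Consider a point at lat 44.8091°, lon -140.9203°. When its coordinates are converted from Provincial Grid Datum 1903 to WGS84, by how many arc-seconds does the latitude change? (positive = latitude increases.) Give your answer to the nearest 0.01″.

Δφ = 15.80″

sin φ = 0.704747, cos φ = 0.709459, sin λ = -0.630401, cos λ = -0.776270.
North component: ΔN = −sin φ cos λ·ΔX − sin φ sin λ·ΔY + cos φ·ΔZ = −(0.704747)(-0.776270)(-43) − (0.704747)(-0.630401)(393) + (0.709459)(475) = 488.07 m.
1° of latitude spans πR/180 = 111195 m, so Δφ = 488.07 / 111195 × 3600 = 15.801″.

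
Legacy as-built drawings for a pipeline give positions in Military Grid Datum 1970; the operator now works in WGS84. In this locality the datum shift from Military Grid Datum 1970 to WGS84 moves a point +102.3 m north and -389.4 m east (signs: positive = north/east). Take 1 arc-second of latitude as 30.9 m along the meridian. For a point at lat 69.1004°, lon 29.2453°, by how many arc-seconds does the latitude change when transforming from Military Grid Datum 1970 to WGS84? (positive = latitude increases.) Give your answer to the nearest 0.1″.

Δφ = 3.3″

1″ of latitude = 30.90 m, so Δφ = 102.3 / 30.90 = 3.311″.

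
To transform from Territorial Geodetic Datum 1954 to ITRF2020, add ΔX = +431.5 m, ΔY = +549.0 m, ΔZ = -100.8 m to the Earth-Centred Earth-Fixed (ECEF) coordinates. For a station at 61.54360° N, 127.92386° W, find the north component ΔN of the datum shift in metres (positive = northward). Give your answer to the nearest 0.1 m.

ΔN = 565.9 m

At φ = 61.54360°, λ = -127.92386°: sin φ = 0.879180, cos φ = 0.476490, sin λ = -0.788828, cos λ = -0.614614.
ΔN = −sin φ cos λ·ΔX − sin φ sin λ·ΔY + cos φ·ΔZ = −(0.879180)(-0.614614)(431.5) − (0.879180)(-0.788828)(549.0) + (0.476490)(-100.8) = 565.88 m.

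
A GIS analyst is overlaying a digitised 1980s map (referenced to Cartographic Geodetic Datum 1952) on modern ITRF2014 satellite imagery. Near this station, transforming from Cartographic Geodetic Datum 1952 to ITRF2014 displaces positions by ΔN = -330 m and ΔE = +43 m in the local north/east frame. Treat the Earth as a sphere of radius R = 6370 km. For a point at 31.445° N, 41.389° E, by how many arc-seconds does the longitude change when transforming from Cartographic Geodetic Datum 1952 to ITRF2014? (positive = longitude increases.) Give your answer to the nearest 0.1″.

At latitude 31.445°, cos φ = 0.853141.
One radian of longitude at latitude φ spans R cos φ, so Δλ = ΔE / (R cos φ) = 43.0 / (6370000 × 0.853141) = 7.9124e-06 rad = 1.632″.

Δλ = 1.6″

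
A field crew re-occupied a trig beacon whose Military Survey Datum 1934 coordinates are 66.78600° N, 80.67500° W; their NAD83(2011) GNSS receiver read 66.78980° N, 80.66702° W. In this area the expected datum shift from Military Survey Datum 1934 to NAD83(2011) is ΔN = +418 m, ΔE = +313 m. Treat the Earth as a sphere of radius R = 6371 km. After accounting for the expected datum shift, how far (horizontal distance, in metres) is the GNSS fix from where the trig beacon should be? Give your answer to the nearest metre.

Observed coordinate differences: Δφ = +0.00380°, Δλ = +0.00798°.
Converting to metres (1° lat = 111195 m, cos φ = 0.394166): observed ΔN = 422.5 m, observed ΔE = 349.8 m.
Subtracting the expected shift leaves a residual of 422.5 − (418) = 4.5 m north and 349.8 − (313) = 36.8 m east.
Residual distance = √(4.5² + 36.8²) = 37.0 m.

37 m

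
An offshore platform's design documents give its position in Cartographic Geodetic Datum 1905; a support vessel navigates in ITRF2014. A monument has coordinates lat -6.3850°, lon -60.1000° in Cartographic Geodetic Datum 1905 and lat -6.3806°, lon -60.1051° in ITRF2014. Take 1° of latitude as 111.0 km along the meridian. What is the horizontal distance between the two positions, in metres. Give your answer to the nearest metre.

Δφ = -6.3806° − -6.3850° = +0.0044°; Δλ = -60.1051° − -60.1000° = -0.0051°.
ΔN = Δφ × 111000 = 488.4 m; ΔE = Δλ × 111000 × cos(-6.3850°) = -0.0051 × 111000 × 0.993797 = -562.6 m.
Distance = √(ΔE² + ΔN²) = √((-562.6)² + 488.4²) = 745.0 m.

745 m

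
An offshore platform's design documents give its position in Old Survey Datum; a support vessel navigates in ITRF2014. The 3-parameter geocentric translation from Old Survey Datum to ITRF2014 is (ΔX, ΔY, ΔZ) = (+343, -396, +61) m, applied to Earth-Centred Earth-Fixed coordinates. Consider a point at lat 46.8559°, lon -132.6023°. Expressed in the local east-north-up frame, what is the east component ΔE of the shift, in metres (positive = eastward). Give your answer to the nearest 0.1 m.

At φ = 46.8559°, λ = -132.6023°: sin φ = 0.729636, cos φ = 0.683836, sin λ = -0.736070, cos λ = -0.676906.
ΔE = −sin λ·ΔX + cos λ·ΔY = −(-0.736070)·(343) + (-0.676906)·(-396) = 520.53 m.

ΔE = 520.5 m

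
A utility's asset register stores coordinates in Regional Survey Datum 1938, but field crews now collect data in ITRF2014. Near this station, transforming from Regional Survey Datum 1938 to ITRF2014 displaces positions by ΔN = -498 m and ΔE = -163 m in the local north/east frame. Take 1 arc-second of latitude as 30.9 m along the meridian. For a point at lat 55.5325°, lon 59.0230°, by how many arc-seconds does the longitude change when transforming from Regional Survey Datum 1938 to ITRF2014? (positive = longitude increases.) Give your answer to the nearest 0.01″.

Δλ = -9.32″

At latitude 55.5325°, cos φ = 0.565939.
1″ of longitude at this latitude = 30.90 × cos φ = 17.4875 m, so Δλ = -163.0 / 17.4875 = -9.321″.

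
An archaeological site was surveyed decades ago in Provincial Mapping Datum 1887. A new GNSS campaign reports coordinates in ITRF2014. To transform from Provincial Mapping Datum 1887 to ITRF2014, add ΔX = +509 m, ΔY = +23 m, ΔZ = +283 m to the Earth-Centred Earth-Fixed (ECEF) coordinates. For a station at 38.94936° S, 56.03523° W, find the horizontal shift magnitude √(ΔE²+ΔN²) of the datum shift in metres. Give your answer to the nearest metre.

The local east axis at (φ, λ) is (−sin λ, cos λ, 0), so ΔE = −sin(-56.03523°)·509 + cos(-56.03523°)·23 = 435.00 m.
The local north axis is (−sin φ cos λ, −sin φ sin λ, cos φ), giving ΔN = 178.764 − 11.992 + 220.090 = 386.86 m.
Horizontal magnitude = √(ΔE² + ΔN²) = √(435.00² + 386.86²) = 582.14 m.

582 m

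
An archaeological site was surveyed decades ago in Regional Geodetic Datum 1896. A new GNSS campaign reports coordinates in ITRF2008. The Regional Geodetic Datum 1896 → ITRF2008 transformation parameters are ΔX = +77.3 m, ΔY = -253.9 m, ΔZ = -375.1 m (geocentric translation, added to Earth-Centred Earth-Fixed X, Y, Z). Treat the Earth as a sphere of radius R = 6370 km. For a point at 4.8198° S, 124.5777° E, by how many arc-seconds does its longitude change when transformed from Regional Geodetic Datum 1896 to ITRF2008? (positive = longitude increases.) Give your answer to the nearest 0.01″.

Δλ = 2.61″

sin φ = -0.084022, cos φ = 0.996464, sin λ = 0.823357, cos λ = -0.567523.
East component: ΔE = −sin λ·ΔX + cos λ·ΔY = −(0.823357)(77.3) + (-0.567523)(-253.9) = 80.45 m.
1° of latitude spans πR/180 = 111177 m; at latitude φ, 1° of longitude spans that × cos φ = 110784.3 m, so Δλ = 80.45 / 110784.3 × 3600 = 2.614″.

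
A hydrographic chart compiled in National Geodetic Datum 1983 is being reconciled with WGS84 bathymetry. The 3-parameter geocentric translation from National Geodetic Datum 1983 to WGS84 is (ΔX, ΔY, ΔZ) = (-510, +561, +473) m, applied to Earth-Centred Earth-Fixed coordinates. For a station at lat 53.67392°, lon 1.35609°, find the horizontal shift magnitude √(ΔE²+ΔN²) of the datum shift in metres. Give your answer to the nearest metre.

At φ = 53.67392°, λ = 1.35609°: sin φ = 0.805659, cos φ = 0.592380, sin λ = 0.023666, cos λ = 0.999720.
ΔE = −sin λ·ΔX + cos λ·ΔY = −(0.023666)·(-510) + (0.999720)·(561) = 572.91 m.
ΔN = −sin φ cos λ·ΔX − sin φ sin λ·ΔY + cos φ·ΔZ = −(0.805659)(0.999720)(-510) − (0.805659)(0.023666)(561) + (0.592380)(473) = 680.27 m.
Horizontal magnitude = √(ΔE² + ΔN²) = √(572.91² + 680.27²) = 889.38 m.

889 m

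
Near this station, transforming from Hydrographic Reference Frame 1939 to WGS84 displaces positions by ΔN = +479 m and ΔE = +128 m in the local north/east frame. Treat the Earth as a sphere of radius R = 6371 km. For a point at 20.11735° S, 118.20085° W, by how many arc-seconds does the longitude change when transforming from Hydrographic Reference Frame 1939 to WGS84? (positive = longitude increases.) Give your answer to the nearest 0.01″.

Δλ = 4.41″

At latitude -20.11735°, cos φ = 0.938990.
One radian of longitude at latitude φ spans R cos φ, so Δλ = ΔE / (R cos φ) = 128.0 / (6371000 × 0.938990) = 2.1396e-05 rad = 4.413″.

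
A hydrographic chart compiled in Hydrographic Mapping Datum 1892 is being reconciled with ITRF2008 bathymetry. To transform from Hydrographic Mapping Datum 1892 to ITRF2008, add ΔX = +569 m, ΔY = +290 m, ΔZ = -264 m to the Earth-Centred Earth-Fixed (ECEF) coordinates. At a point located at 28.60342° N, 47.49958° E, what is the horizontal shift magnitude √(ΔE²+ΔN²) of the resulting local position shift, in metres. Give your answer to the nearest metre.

564 m

The local east axis at (φ, λ) is (−sin λ, cos λ, 0), so ΔE = −sin(47.49958°)·569 + cos(47.49958°)·290 = -223.59 m.
The local north axis is (−sin φ cos λ, −sin φ sin λ, cos φ), giving ΔN = -184.036 − 102.360 − 231.780 = -518.18 m.
Horizontal magnitude = √(ΔE² + ΔN²) = √((-223.59)² + (-518.18)²) = 564.35 m.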